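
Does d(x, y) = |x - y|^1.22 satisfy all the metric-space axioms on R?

No. d(x,y) = |x-y|^1.22 fails the triangle inequality since p = 1.22 > 1. Counterexample: x = 1, y = 10, z = 18. d(x,z) = |1 - 18|^1.22 = 17^1.22 ≈ 31.7065, but d(x,y) + d(y,z) = 9^1.22 + 8^1.22 ≈ 14.5941 + 12.6407 = 27.2348. Since 31.7065 > 27.2348, the triangle inequality is violated.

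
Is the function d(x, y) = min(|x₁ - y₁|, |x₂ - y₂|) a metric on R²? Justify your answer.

No. d fails identity of indiscernibles: take x = (4, 0) and y = (4, 2). Then d(x,y) = min(|4 - 4|, |0 - 2|) = min(0, 2) = 0, yet x ≠ y.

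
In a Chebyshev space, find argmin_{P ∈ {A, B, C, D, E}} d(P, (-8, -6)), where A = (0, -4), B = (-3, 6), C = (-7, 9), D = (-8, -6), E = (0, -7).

Distances: d(A) = 8, d(B) = 12, d(C) = 15, d(D) = 0, d(E) = 8. Nearest: D = (-8, -6) with distance 0.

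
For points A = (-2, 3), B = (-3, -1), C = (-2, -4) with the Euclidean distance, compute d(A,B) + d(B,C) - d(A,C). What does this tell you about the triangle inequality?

d(A,B) = √(1² + 4²) = √17 ≈ 4.1231, d(B,C) = √(1² + 3²) = √10 ≈ 3.1623, d(A,C) = √(0² + 7²) = √49 = 7.
d(A,B) + d(B,C) - d(A,C) = 4.1231 + 3.1623 - 7 = 7.2854 - 7 = 0.2854 (to 4 decimal places). This is ≥ 0, so the triangle inequality holds for these points.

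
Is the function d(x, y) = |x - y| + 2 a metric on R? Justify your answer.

No. d fails identity of indiscernibles (specifically d(x,x) = 0): d(2, 2) = |2 - 2| + 2 = 0 + 2 = 2 ≠ 0.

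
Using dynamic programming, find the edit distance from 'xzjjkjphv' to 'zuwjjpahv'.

Let D[i][j] be the edit distance between the first i characters of 'xzjjkjphv' and the first j characters of 'zuwjjpahv', with D[i][0] = i, D[0][j] = j, and D[i][j] = D[i-1][j-1] if the characters match, else 1 + min(D[i-1][j], D[i][j-1], D[i-1][j-1]). Filling the table (rows: prefixes of 'xzjjkjphv', columns: prefixes of 'zuwjjpahv'):
     ε  z  u  w  j  j  p  a  h  v
  ε  0  1  2  3  4  5  6  7  8  9
  x  1  1  2  3  4  5  6  7  8  9
  z  2  1  2  3  4  5  6  7  8  9
  j  3  2  2  3  3  4  5  6  7  8
  j  4  3  3  3  3  3  4  5  6  7
  k  5  4  4  4  4  4  4  5  6  7
  j  6  5  5  5  4  4  5  5  6  7
  p  7  6  6  6  5  5  4  5  6  7
  h  8  7  7  7  6  6  5  5  5  6
  v  9  8  8  8  7  7  6  6  6  5
The bottom-right entry gives D[9][9] = 5, so no sequence of fewer than 5 edits works. Backtracking through the table gives one optimal edit sequence (5 edits):
  xzjjkjphv → zjjkjphv (del x @1)
  zjjkjphv → zujkjphv (sub j→u @2)
  zujkjphv → zuwkjphv (sub j→w @3)
  zuwkjphv → zuwjjphv (sub k→j @4)
  zuwjjphv → zuwjjpahv (ins a @7)
Edit distance = 5.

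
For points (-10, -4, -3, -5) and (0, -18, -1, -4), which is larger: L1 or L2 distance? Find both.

L1 = |-10 - 0| + |-4 - (-18)| + |-3 - (-1)| + |-5 - (-4)| = 10 + 14 + 2 + 1 = 27
L2 = √(10² + 14² + 2² + 1²) = √301 ≈ 17.3494
L1 ≥ L2 always (equality iff movement is along one axis); L1 > L2 here.
Ratio L1/L2 = 27/√301 ≈ 1.5563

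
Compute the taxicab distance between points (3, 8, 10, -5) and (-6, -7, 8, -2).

Σ|x_i - y_i| = |3 - (-6)| + |8 - (-7)| + |10 - 8| + |-5 - (-2)| = 9 + 15 + 2 + 3 = 29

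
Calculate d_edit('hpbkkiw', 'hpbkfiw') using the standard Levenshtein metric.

Let D[i][j] be the edit distance between the first i characters of 'hpbkkiw' and the first j characters of 'hpbkfiw', with D[i][0] = i, D[0][j] = j, and D[i][j] = D[i-1][j-1] if the characters match, else 1 + min(D[i-1][j], D[i][j-1], D[i-1][j-1]). Filling the table (rows: prefixes of 'hpbkkiw', columns: prefixes of 'hpbkfiw'):
     ε  h  p  b  k  f  i  w
  ε  0  1  2  3  4  5  6  7
  h  1  0  1  2  3  4  5  6
  p  2  1  0  1  2  3  4  5
  b  3  2  1  0  1  2  3  4
  k  4  3  2  1  0  1  2  3
  k  5  4  3  2  1  1  2  3
  i  6  5  4  3  2  2  1  2
  w  7  6  5  4  3  3  2  1
The bottom-right entry gives D[7][7] = 1, so no sequence of fewer than 1 edit works. Backtracking through the table gives one optimal edit sequence (1 edit):
  hpbkkiw → hpbkfiw (sub k→f @5)
Edit distance = 1.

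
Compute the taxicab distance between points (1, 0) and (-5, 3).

Σ|x_i - y_i| = |1 - (-5)| + |0 - 3| = 6 + 3 = 9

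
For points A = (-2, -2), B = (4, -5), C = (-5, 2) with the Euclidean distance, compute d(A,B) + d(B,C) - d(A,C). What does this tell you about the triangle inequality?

d(A,B) = √(6² + 3²) = √45 ≈ 6.7082, d(B,C) = √(9² + 7²) = √130 ≈ 11.4018, d(A,C) = √(3² + 4²) = √25 = 5.
d(A,B) + d(B,C) - d(A,C) = 6.7082 + 11.4018 - 5 = 18.11 - 5 = 13.11 (to 4 decimal places). This is ≥ 0, so the triangle inequality holds for these points.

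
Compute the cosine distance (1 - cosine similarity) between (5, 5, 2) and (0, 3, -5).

With u = (5, 5, 2), v = (0, 3, -5):
u·v = 5·0 + 5·3 + 2·(-5) = 0 + 15 + (-10) = 5.
|u| = √(5² + 5² + 2²) = √54, |v| = √(0² + 3² + (-5)²) = √34, so |u||v| = √(54·34) = √1836.
cos θ = (u·v)/(|u||v|) = 5/√1836 ≈ 0.1167
Cosine distance = 1 - cos θ ≈ 1 - 0.1167 = 0.8833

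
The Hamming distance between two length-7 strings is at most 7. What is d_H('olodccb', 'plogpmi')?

Differing positions: 1, 4, 5, 6, 7. Hamming distance = 5. The maximum possible Hamming distance for length-7 strings is 7, so d_H/7 = 5/7 ≈ 0.7143.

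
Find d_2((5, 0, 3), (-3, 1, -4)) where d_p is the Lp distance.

(Σ|x_i - y_i|^2)^(1/2) = (|5 - (-3)|^2 + |0 - 1|^2 + |3 - (-4)|^2)^(1/2)
= (8^2 + 1^2 + 7^2)^(1/2) = (64 + 1 + 49)^(1/2) = (114)^(1/2) ≈ 10.6771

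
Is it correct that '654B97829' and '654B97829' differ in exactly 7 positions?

Differing positions: none. Hamming distance = 0, so the claim that d_H = 7 is false.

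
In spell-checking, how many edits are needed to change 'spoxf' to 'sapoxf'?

Let D[i][j] be the edit distance between the first i characters of 'spoxf' and the first j characters of 'sapoxf', with D[i][0] = i, D[0][j] = j, and D[i][j] = D[i-1][j-1] if the characters match, else 1 + min(D[i-1][j], D[i][j-1], D[i-1][j-1]). Filling the table (rows: prefixes of 'spoxf', columns: prefixes of 'sapoxf'):
     ε  s  a  p  o  x  f
  ε  0  1  2  3  4  5  6
  s  1  0  1  2  3  4  5
  p  2  1  1  1  2  3  4
  o  3  2  2  2  1  2  3
  x  4  3  3  3  2  1  2
  f  5  4  4  4  3  2  1
The bottom-right entry gives D[5][6] = 1, so no sequence of fewer than 1 edit works. Backtracking through the table gives one optimal edit sequence (1 edit):
  spoxf → sapoxf (ins a @2)
Edit distance = 1.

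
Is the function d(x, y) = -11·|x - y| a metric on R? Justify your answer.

No. With c = -11 < 0, d fails non-negativity: d(1, 2) = -11·|1 - 2| = -11·1 = -11 < 0.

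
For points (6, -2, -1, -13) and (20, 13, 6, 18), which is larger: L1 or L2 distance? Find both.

L1 = |6 - 20| + |-2 - 13| + |-1 - 6| + |-13 - 18| = 14 + 15 + 7 + 31 = 67
L2 = √(14² + 15² + 7² + 31²) = √1431 ≈ 37.8286
L1 ≥ L2 always (equality iff movement is along one axis); L1 > L2 here.
Ratio L1/L2 = 67/√1431 ≈ 1.7711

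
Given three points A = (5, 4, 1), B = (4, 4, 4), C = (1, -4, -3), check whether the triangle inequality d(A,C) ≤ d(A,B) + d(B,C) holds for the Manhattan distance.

d(A,B) = 1 + 0 + 3 = 4, d(B,C) = 3 + 8 + 7 = 18, d(A,C) = 4 + 8 + 4 = 16.
d(A,C) = 16 ≤ 4 + 18 = 22. Triangle inequality is satisfied.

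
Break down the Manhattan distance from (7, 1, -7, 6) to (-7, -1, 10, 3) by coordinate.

Σ|x_i - y_i| = |7 - (-7)| + |1 - (-1)| + |-7 - 10| + |6 - 3| = 14 + 2 + 17 + 3 = 36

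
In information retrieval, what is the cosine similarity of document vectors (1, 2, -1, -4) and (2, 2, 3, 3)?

With u = (1, 2, -1, -4), v = (2, 2, 3, 3):
u·v = 1·2 + 2·2 + (-1)·3 + (-4)·3 = 2 + 4 + (-3) + (-12) = -9.
|u| = √(1² + 2² + (-1)² + (-4)²) = √22, |v| = √(2² + 2² + 3² + 3²) = √26, so |u||v| = √(22·26) = √572.
cos θ = (u·v)/(|u||v|) = -9/√572 ≈ -0.3763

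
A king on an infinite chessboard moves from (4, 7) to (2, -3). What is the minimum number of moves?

max(|x_i - y_i|) = max(|4 - 2|, |7 - (-3)|) = max(2, 10) = 10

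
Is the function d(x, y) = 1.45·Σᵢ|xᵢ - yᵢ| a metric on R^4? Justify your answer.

Yes. The L1 (Manhattan) norm induces a metric on R^4, and multiplying a metric by a positive constant 1.45 > 0 preserves all four axioms: non-negativity (1.45·||x-y|| ≥ 0), identity (1.45·||x-y|| = 0 ⟺ ||x-y|| = 0 ⟺ x = y), symmetry (||x-y|| = ||y-x||), and the triangle inequality (1.45·||x-z|| ≤ 1.45·||x-y|| + 1.45·||y-z||). So d is a metric.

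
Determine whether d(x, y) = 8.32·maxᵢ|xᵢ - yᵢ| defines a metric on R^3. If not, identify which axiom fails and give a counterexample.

Yes. The L∞ (Chebyshev) norm induces a metric on R^3, and multiplying a metric by a positive constant 8.32 > 0 preserves all four axioms: non-negativity (8.32·||x-y|| ≥ 0), identity (8.32·||x-y|| = 0 ⟺ ||x-y|| = 0 ⟺ x = y), symmetry (||x-y|| = ||y-x||), and the triangle inequality (8.32·||x-z|| ≤ 8.32·||x-y|| + 8.32·||y-z||). So d is a metric.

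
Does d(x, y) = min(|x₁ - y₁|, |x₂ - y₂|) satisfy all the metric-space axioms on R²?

No. d fails identity of indiscernibles: take x = (0, 0) and y = (0, 7). Then d(x,y) = min(|0 - 0|, |0 - 7|) = min(0, 7) = 0, yet x ≠ y.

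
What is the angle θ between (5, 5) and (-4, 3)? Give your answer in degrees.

With u = (5, 5), v = (-4, 3):
u·v = 5·(-4) + 5·3 = (-20) + 15 = -5.
|u| = √(5² + 5²) = √50, |v| = √((-4)² + 3²) = √25, so |u||v| = √(50·25) = √1250.
cos θ = (u·v)/(|u||v|) = -5/√1250 ≈ -0.141421
θ = arccos(-0.141421) ≈ 98.13°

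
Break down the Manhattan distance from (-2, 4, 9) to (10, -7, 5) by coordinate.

Σ|x_i - y_i| = |-2 - 10| + |4 - (-7)| + |9 - 5| = 12 + 11 + 4 = 27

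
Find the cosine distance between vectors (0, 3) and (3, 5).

With u = (0, 3), v = (3, 5):
u·v = 0·3 + 3·5 = 0 + 15 = 15.
|u| = √(0² + 3²) = √9, |v| = √(3² + 5²) = √34, so |u||v| = √(9·34) = √306.
cos θ = (u·v)/(|u||v|) = 15/√306 ≈ 0.8575
Cosine distance = 1 - cos θ ≈ 1 - 0.8575 = 0.1425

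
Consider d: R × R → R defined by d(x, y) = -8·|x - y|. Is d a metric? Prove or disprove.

No. With c = -8 < 0, d fails non-negativity: d(2, 10) = -8·|2 - 10| = -8·8 = -64 < 0.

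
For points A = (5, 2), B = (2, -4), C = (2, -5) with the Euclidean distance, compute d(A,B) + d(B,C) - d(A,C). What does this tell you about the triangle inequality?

d(A,B) = √(3² + 6²) = √45 ≈ 6.7082, d(B,C) = √(0² + 1²) = √1 = 1, d(A,C) = √(3² + 7²) = √58 ≈ 7.6158.
d(A,B) + d(B,C) - d(A,C) = 6.7082 + 1 - 7.6158 = 7.7082 - 7.6158 = 0.0924 (to 4 decimal places). This is ≥ 0, so the triangle inequality holds for these points.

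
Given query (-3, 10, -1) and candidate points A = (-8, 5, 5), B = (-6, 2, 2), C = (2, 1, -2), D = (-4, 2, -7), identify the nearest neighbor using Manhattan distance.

Distances: d(A) = 16, d(B) = 14, d(C) = 15, d(D) = 15. Nearest: B = (-6, 2, 2) with distance 14.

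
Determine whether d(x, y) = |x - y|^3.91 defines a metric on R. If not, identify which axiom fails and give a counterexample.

No. d(x,y) = |x-y|^3.91 fails the triangle inequality since p = 3.91 > 1. Counterexample: x = -5, y = 5, z = 15. d(x,z) = |-5 - 15|^3.91 = 20^3.91 ≈ 122187.6418, but d(x,y) + d(y,z) = 10^3.91 + 10^3.91 ≈ 8128.3052 + 8128.3052 = 16256.6104. Since 122187.6418 > 16256.6104, the triangle inequality is violated.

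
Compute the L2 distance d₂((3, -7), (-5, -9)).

√(Σ(x_i - y_i)²) = √((3 - (-5))² + (-7 - (-9))²)
= √(8² + 2²) = √(64 + 4) = √68 ≈ 8.2462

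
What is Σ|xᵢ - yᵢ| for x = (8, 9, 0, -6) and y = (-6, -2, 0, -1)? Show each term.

Σ|x_i - y_i| = |8 - (-6)| + |9 - (-2)| + |0 - 0| + |-6 - (-1)| = 14 + 11 + 0 + 5 = 30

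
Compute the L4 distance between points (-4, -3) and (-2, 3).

(Σ|x_i - y_i|^4)^(1/4) = (|-4 - (-2)|^4 + |-3 - 3|^4)^(1/4)
= (2^4 + 6^4)^(1/4) = (16 + 1296)^(1/4) = (1312)^(1/4) ≈ 6.0184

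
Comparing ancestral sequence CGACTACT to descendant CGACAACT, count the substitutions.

Differing positions: 5. Hamming distance = 1.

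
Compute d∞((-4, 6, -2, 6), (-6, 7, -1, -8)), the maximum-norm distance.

max(|x_i - y_i|) = max(|-4 - (-6)|, |6 - 7|, |-2 - (-1)|, |6 - (-8)|) = max(2, 1, 1, 14) = 14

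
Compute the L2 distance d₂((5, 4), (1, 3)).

√(Σ(x_i - y_i)²) = √((5 - 1)² + (4 - 3)²)
= √(4² + 1²) = √(16 + 1) = √17 ≈ 4.1231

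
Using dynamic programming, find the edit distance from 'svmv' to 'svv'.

Let D[i][j] be the edit distance between the first i characters of 'svmv' and the first j characters of 'svv', with D[i][0] = i, D[0][j] = j, and D[i][j] = D[i-1][j-1] if the characters match, else 1 + min(D[i-1][j], D[i][j-1], D[i-1][j-1]). Filling the table (rows: prefixes of 'svmv', columns: prefixes of 'svv'):
     ε  s  v  v
  ε  0  1  2  3
  s  1  0  1  2
  v  2  1  0  1
  m  3  2  1  1
  v  4  3  2  1
The bottom-right entry gives D[4][3] = 1, so no sequence of fewer than 1 edit works. Backtracking through the table gives one optimal edit sequence (1 edit):
  svmv → svv (del m @3)
Edit distance = 1.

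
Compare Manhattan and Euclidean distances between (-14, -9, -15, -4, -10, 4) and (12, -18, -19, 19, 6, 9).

L1 = |-14 - 12| + |-9 - (-18)| + |-15 - (-19)| + |-4 - 19| + |-10 - 6| + |4 - 9| = 26 + 9 + 4 + 23 + 16 + 5 = 83
L2 = √(26² + 9² + 4² + 23² + 16² + 5²) = √1583 ≈ 39.7869
L1 ≥ L2 always (equality iff movement is along one axis); L1 > L2 here.
Ratio L1/L2 = 83/√1583 ≈ 2.0861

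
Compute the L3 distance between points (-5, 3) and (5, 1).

(Σ|x_i - y_i|^3)^(1/3) = (|-5 - 5|^3 + |3 - 1|^3)^(1/3)
= (10^3 + 2^3)^(1/3) = (1000 + 8)^(1/3) = (1008)^(1/3) ≈ 10.0266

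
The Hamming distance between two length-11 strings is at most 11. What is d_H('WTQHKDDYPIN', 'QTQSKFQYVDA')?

Differing positions: 1, 4, 6, 7, 9, 10, 11. Hamming distance = 7. The maximum possible Hamming distance for length-11 strings is 11, so d_H/11 = 7/11 ≈ 0.6364.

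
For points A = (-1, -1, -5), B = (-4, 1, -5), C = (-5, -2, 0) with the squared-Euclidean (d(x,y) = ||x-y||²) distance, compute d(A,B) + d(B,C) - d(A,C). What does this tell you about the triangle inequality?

d(A,B) = 3² + 2² + 0² = 13, d(B,C) = 1² + 3² + 5² = 35, d(A,C) = 4² + 1² + 5² = 42.
d(A,B) + d(B,C) - d(A,C) = 13 + 35 - 42 = 48 - 42 = 6. This is ≥ 0, so the triangle inequality holds for these points.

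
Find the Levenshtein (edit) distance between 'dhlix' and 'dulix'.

Let D[i][j] be the edit distance between the first i characters of 'dhlix' and the first j characters of 'dulix', with D[i][0] = i, D[0][j] = j, and D[i][j] = D[i-1][j-1] if the characters match, else 1 + min(D[i-1][j], D[i][j-1], D[i-1][j-1]). Filling the table (rows: prefixes of 'dhlix', columns: prefixes of 'dulix'):
     ε  d  u  l  i  x
  ε  0  1  2  3  4  5
  d  1  0  1  2  3  4
  h  2  1  1  2  3  4
  l  3  2  2  1  2  3
  i  4  3  3  2  1  2
  x  5  4  4  3  2  1
The bottom-right entry gives D[5][5] = 1, so no sequence of fewer than 1 edit works. Backtracking through the table gives one optimal edit sequence (1 edit):
  dhlix → dulix (sub h→u @2)
Edit distance = 1.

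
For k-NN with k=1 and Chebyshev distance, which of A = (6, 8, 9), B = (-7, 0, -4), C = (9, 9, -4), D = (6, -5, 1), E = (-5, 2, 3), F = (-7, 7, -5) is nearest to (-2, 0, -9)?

Distances: d(A) = 18, d(B) = 5, d(C) = 11, d(D) = 10, d(E) = 12, d(F) = 7. Nearest: B = (-7, 0, -4) with distance 5.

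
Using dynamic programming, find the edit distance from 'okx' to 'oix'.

Let D[i][j] be the edit distance between the first i characters of 'okx' and the first j characters of 'oix', with D[i][0] = i, D[0][j] = j, and D[i][j] = D[i-1][j-1] if the characters match, else 1 + min(D[i-1][j], D[i][j-1], D[i-1][j-1]). Filling the table (rows: prefixes of 'okx', columns: prefixes of 'oix'):
     ε  o  i  x
  ε  0  1  2  3
  o  1  0  1  2
  k  2  1  1  2
  x  3  2  2  1
The bottom-right entry gives D[3][3] = 1, so no sequence of fewer than 1 edit works. Backtracking through the table gives one optimal edit sequence (1 edit):
  okx → oix (sub k→i @2)
Edit distance = 1.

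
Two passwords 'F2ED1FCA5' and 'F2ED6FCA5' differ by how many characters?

Differing positions: 5. Hamming distance = 1.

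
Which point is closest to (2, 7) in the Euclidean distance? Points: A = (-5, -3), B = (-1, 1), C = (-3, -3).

Distances: d(A) ≈ 12.2066, d(B) ≈ 6.7082, d(C) ≈ 11.1803. Nearest: B = (-1, 1) with distance 6.7082.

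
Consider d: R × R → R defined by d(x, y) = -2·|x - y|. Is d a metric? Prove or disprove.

No. With c = -2 < 0, d fails non-negativity: d(6, 10) = -2·|6 - 10| = -2·4 = -8 < 0.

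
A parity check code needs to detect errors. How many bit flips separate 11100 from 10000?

Differing positions: 2, 3. Hamming distance = 2.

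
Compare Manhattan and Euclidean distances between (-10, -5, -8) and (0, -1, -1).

L1 = |-10 - 0| + |-5 - (-1)| + |-8 - (-1)| = 10 + 4 + 7 = 21
L2 = √(10² + 4² + 7²) = √165 ≈ 12.8452
L1 ≥ L2 always (equality iff movement is along one axis); L1 > L2 here.
Ratio L1/L2 = 21/√165 ≈ 1.6348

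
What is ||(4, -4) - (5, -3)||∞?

max(|x_i - y_i|) = max(|4 - 5|, |-4 - (-3)|) = max(1, 1) = 1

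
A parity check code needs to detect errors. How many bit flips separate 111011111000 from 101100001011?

Differing positions: 2, 4, 5, 6, 7, 8, 11, 12. Hamming distance = 8.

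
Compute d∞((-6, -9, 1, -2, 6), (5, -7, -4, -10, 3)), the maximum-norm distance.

max(|x_i - y_i|) = max(|-6 - 5|, |-9 - (-7)|, |1 - (-4)|, |-2 - (-10)|, |6 - 3|) = max(11, 2, 5, 8, 3) = 11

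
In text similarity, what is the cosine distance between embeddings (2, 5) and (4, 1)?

With u = (2, 5), v = (4, 1):
u·v = 2·4 + 5·1 = 8 + 5 = 13.
|u| = √(2² + 5²) = √29, |v| = √(4² + 1²) = √17, so |u||v| = √(29·17) = √493.
cos θ = (u·v)/(|u||v|) = 13/√493 ≈ 0.5855
Cosine distance = 1 - cos θ ≈ 1 - 0.5855 = 0.4145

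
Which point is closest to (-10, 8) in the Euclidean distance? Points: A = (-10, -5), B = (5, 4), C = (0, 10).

Distances: d(A) = 13, d(B) ≈ 15.5242, d(C) ≈ 10.198. Nearest: C = (0, 10) with distance 10.198.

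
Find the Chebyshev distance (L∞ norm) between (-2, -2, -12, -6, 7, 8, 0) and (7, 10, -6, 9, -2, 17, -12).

max(|x_i - y_i|) = max(|-2 - 7|, |-2 - 10|, |-12 - (-6)|, |-6 - 9|, |7 - (-2)|, |8 - 17|, |0 - (-12)|) = max(9, 12, 6, 15, 9, 9, 12) = 15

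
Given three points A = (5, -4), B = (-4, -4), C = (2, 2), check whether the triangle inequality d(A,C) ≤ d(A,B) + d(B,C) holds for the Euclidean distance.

d(A,B) = √(9² + 0²) = √81 = 9, d(B,C) = √(6² + 6²) = √72 ≈ 8.4853, d(A,C) = √(3² + 6²) = √45 ≈ 6.7082.
d(A,C) ≈ 6.7082 ≤ 9 + 8.4853 = 17.4853. Triangle inequality is satisfied.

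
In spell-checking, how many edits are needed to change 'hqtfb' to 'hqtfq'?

Let D[i][j] be the edit distance between the first i characters of 'hqtfb' and the first j characters of 'hqtfq', with D[i][0] = i, D[0][j] = j, and D[i][j] = D[i-1][j-1] if the characters match, else 1 + min(D[i-1][j], D[i][j-1], D[i-1][j-1]). Filling the table (rows: prefixes of 'hqtfb', columns: prefixes of 'hqtfq'):
     ε  h  q  t  f  q
  ε  0  1  2  3  4  5
  h  1  0  1  2  3  4
  q  2  1  0  1  2  3
  t  3  2  1  0  1  2
  f  4  3  2  1  0  1
  b  5  4  3  2  1  1
The bottom-right entry gives D[5][5] = 1, so no sequence of fewer than 1 edit works. Backtracking through the table gives one optimal edit sequence (1 edit):
  hqtfb → hqtfq (sub b→q @5)
Edit distance = 1.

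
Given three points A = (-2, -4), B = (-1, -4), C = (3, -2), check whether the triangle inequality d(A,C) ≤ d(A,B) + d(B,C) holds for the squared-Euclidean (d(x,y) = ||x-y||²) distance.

d(A,B) = 1² + 0² = 1, d(B,C) = 4² + 2² = 20, d(A,C) = 5² + 2² = 29.
d(A,C) = 29 > 1 + 20 = 21. Triangle inequality is VIOLATED. (Squared-Euclidean is not a metric — this is a counterexample.)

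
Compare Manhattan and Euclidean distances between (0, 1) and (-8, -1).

L1 = |0 - (-8)| + |1 - (-1)| = 8 + 2 = 10
L2 = √(8² + 2²) = √68 ≈ 8.2462
L1 ≥ L2 always (equality iff movement is along one axis); L1 > L2 here.
Ratio L1/L2 = 10/√68 ≈ 1.2127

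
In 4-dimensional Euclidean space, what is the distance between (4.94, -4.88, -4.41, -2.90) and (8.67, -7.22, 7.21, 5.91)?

√(Σ(x_i - y_i)²) = √((4.94 - 8.67)² + (-4.88 - (-7.22))² + (-4.41 - 7.21)² + (-2.9 - 5.91)²)
= √((-3.73)² + 2.34² + (-11.62)² + (-8.81)²) = √(13.9129 + 5.4756 + 135.0244 + 77.6161) = √232.029 ≈ 15.2325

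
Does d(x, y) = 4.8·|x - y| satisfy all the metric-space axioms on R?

Yes. Since |x - y| is a metric on R and 4.8 > 0, the positive scalar multiple 4.8·|x - y| is also a metric: scaling by a positive constant preserves non-negativity, identity (d=0 ⟺ |x-y|=0 ⟺ x=y), symmetry, and the triangle inequality.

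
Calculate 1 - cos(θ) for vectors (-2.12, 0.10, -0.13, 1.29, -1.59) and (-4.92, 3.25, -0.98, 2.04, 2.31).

With u = (-2.12, 0.10, -0.13, 1.29, -1.59), v = (-4.92, 3.25, -0.98, 2.04, 2.31):
u·v = (-2.12)·(-4.92) + 0.1·3.25 + (-0.13)·(-0.98) + 1.29·2.04 + (-1.59)·2.31 = 10.4304 + 0.325 + 0.1274 + 2.6316 + (-3.6729) = 9.8415.
|u| = √((-2.12)² + 0.1² + (-0.13)² + 1.29² + (-1.59)²) = √(4.4944 + 0.01 + 0.0169 + 1.6641 + 2.5281) = √8.7135, |v| = √((-4.92)² + 3.25² + (-0.98)² + 2.04² + 2.31²) = √(24.2064 + 10.5625 + 0.9604 + 4.1616 + 5.3361) = √45.227.
cos θ = (u·v)/(|u||v|) = 9.8415/(√8.7135·√45.227) ≈ 0.4958
Cosine distance = 1 - cos θ ≈ 1 - 0.4958 = 0.5042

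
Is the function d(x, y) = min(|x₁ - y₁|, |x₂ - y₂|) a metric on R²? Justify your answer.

No. d fails identity of indiscernibles: take x = (-3, 0) and y = (-3, 7). Then d(x,y) = min(|-3 - (-3)|, |0 - 7|) = min(0, 7) = 0, yet x ≠ y.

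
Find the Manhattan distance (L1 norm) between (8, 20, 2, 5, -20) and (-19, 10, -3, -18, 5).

Σ|x_i - y_i| = |8 - (-19)| + |20 - 10| + |2 - (-3)| + |5 - (-18)| + |-20 - 5| = 27 + 10 + 5 + 23 + 25 = 90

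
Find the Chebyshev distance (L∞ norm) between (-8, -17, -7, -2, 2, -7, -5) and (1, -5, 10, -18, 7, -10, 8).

max(|x_i - y_i|) = max(|-8 - 1|, |-17 - (-5)|, |-7 - 10|, |-2 - (-18)|, |2 - 7|, |-7 - (-10)|, |-5 - 8|) = max(9, 12, 17, 16, 5, 3, 13) = 17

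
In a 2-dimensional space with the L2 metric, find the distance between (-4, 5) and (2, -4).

(Σ|x_i - y_i|^2)^(1/2) = (|-4 - 2|^2 + |5 - (-4)|^2)^(1/2)
= (6^2 + 9^2)^(1/2) = (36 + 81)^(1/2) = (117)^(1/2) ≈ 10.8167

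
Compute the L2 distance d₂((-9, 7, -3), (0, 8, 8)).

√(Σ(x_i - y_i)²) = √((-9 - 0)² + (7 - 8)² + (-3 - 8)²)
= √((-9)² + (-1)² + (-11)²) = √(81 + 1 + 121) = √203 ≈ 14.2478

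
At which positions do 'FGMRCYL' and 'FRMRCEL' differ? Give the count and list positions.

Differing positions: 2, 6. Hamming distance = 2.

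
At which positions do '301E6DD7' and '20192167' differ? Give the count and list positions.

Differing positions: 1, 4, 5, 6, 7. Hamming distance = 5.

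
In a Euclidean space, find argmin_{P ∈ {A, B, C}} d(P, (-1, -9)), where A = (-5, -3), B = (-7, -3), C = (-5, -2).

Distances: d(A) ≈ 7.2111, d(B) ≈ 8.4853, d(C) ≈ 8.0623. Nearest: A = (-5, -3) with distance 7.2111.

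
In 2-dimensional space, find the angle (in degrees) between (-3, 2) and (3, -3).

With u = (-3, 2), v = (3, -3):
u·v = (-3)·3 + 2·(-3) = (-9) + (-6) = -15.
|u| = √((-3)² + 2²) = √13, |v| = √(3² + (-3)²) = √18, so |u||v| = √(13·18) = √234.
cos θ = (u·v)/(|u||v|) = -15/√234 ≈ -0.980581
θ = arccos(-0.980581) ≈ 168.69°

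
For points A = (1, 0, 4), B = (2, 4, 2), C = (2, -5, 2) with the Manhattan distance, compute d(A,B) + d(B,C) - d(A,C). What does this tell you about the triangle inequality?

d(A,B) = 1 + 4 + 2 = 7, d(B,C) = 0 + 9 + 0 = 9, d(A,C) = 1 + 5 + 2 = 8.
d(A,B) + d(B,C) - d(A,C) = 7 + 9 - 8 = 16 - 8 = 8. This is ≥ 0, so the triangle inequality holds for these points.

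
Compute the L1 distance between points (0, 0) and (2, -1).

Σ|x_i - y_i| = |0 - 2| + |0 - (-1)| = 2 + 1 = 3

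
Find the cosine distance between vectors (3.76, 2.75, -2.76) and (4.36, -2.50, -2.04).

With u = (3.76, 2.75, -2.76), v = (4.36, -2.50, -2.04):
u·v = 3.76·4.36 + 2.75·(-2.5) + (-2.76)·(-2.04) = 16.3936 + (-6.875) + 5.6304 = 15.149.
|u| = √(3.76² + 2.75² + (-2.76)²) = √(14.1376 + 7.5625 + 7.6176) = √29.3177, |v| = √(4.36² + (-2.5)² + (-2.04)²) = √(19.0096 + 6.25 + 4.1616) = √29.4212.
cos θ = (u·v)/(|u||v|) = 15.149/(√29.3177·√29.4212) ≈ 0.5158
Cosine distance = 1 - cos θ ≈ 1 - 0.5158 = 0.4842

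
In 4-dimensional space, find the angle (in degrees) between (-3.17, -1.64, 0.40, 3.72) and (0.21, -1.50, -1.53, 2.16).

With u = (-3.17, -1.64, 0.40, 3.72), v = (0.21, -1.50, -1.53, 2.16):
u·v = (-3.17)·0.21 + (-1.64)·(-1.5) + 0.4·(-1.53) + 3.72·2.16 = (-0.6657) + 2.46 + (-0.612) + 8.0352 = 9.2175.
|u| = √((-3.17)² + (-1.64)² + 0.4² + 3.72²) = √(10.0489 + 2.6896 + 0.16 + 13.8384) = √26.7369, |v| = √(0.21² + (-1.5)² + (-1.53)² + 2.16²) = √(0.0441 + 2.25 + 2.3409 + 4.6656) = √9.3006.
cos θ = (u·v)/(|u||v|) = 9.2175/(√26.7369·√9.3006) ≈ 0.584524
θ = arccos(0.584524) ≈ 54.23°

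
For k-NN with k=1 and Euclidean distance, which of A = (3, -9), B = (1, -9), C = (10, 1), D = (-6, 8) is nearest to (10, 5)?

Distances: d(A) ≈ 15.6525, d(B) ≈ 16.6433, d(C) = 4, d(D) ≈ 16.2788. Nearest: C = (10, 1) with distance 4.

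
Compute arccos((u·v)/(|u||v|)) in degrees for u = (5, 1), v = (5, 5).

With u = (5, 1), v = (5, 5):
u·v = 5·5 + 1·5 = 25 + 5 = 30.
|u| = √(5² + 1²) = √26, |v| = √(5² + 5²) = √50, so |u||v| = √(26·50) = √1300.
cos θ = (u·v)/(|u||v|) = 30/√1300 ≈ 0.83205
θ = arccos(0.83205) ≈ 33.69°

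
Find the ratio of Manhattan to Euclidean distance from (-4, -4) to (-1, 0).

L1 = |-4 - (-1)| + |-4 - 0| = 3 + 4 = 7
L2 = √(3² + 4²) = √25 = 5
L1 ≥ L2 always (equality iff movement is along one axis); L1 > L2 here.
Ratio L1/L2 = 7/5 = 1.4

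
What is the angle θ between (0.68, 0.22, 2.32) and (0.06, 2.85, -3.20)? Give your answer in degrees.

With u = (0.68, 0.22, 2.32), v = (0.06, 2.85, -3.20):
u·v = 0.68·0.06 + 0.22·2.85 + 2.32·(-3.2) = 0.0408 + 0.627 + (-7.424) = -6.7562.
|u| = √(0.68² + 0.22² + 2.32²) = √(0.4624 + 0.0484 + 5.3824) = √5.8932, |v| = √(0.06² + 2.85² + (-3.2)²) = √(0.0036 + 8.1225 + 10.24) = √18.3661.
cos θ = (u·v)/(|u||v|) = -6.7562/(√5.8932·√18.3661) ≈ -0.649409
θ = arccos(-0.649409) ≈ 130.5°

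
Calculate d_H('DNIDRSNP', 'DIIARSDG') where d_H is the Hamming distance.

Differing positions: 2, 4, 7, 8. Hamming distance = 4.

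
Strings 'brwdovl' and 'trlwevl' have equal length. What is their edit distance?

Let D[i][j] be the edit distance between the first i characters of 'brwdovl' and the first j characters of 'trlwevl', with D[i][0] = i, D[0][j] = j, and D[i][j] = D[i-1][j-1] if the characters match, else 1 + min(D[i-1][j], D[i][j-1], D[i-1][j-1]). Filling the table (rows: prefixes of 'brwdovl', columns: prefixes of 'trlwevl'):
     ε  t  r  l  w  e  v  l
  ε  0  1  2  3  4  5  6  7
  b  1  1  2  3  4  5  6  7
  r  2  2  1  2  3  4  5  6
  w  3  3  2  2  2  3  4  5
  d  4  4  3  3  3  3  4  5
  o  5  5  4  4  4  4  4  5
  v  6  6  5  5  5  5  4  5
  l  7  7  6  5  6  6  5  4
The bottom-right entry gives D[7][7] = 4, so no sequence of fewer than 4 edits works. Backtracking through the table gives one optimal edit sequence (4 edits):
  brwdovl → trwdovl (sub b→t @1)
  trwdovl → trldovl (sub w→l @3)
  trldovl → trlwovl (sub d→w @4)
  trlwovl → trlwevl (sub o→e @5)
Edit distance = 4.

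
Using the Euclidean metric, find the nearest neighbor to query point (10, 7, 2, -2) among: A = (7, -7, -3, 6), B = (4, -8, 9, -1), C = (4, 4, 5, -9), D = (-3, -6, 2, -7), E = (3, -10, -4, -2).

Distances: d(A) ≈ 17.1464, d(B) ≈ 17.6352, d(C) ≈ 10.1489, d(D) ≈ 19.0526, d(E) ≈ 19.3391. Nearest: C = (4, 4, 5, -9) with distance 10.1489.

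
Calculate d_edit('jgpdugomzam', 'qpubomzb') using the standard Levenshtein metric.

Let D[i][j] be the edit distance between the first i characters of 'jgpdugomzam' and the first j characters of 'qpubomzb', with D[i][0] = i, D[0][j] = j, and D[i][j] = D[i-1][j-1] if the characters match, else 1 + min(D[i-1][j], D[i][j-1], D[i-1][j-1]). Filling the table (rows: prefixes of 'jgpdugomzam', columns: prefixes of 'qpubomzb'):
     ε  q  p  u  b  o  m  z  b
  ε  0  1  2  3  4  5  6  7  8
  j  1  1  2  3  4  5  6  7  8
  g  2  2  2  3  4  5  6  7  8
  p  3  3  2  3  4  5  6  7  8
  d  4  4  3  3  4  5  6  7  8
  u  5  5  4  3  4  5  6  7  8
  g  6  6  5  4  4  5  6  7  8
  o  7  7  6  5  5  4  5  6  7
  m  8  8  7  6  6  5  4  5  6
  z  9  9  8  7  7  6  5  4  5
  a 10 10  9  8  8  7  6  5  5
  m 11 11 10  9  9  8  7  6  6
The bottom-right entry gives D[11][8] = 6, so no sequence of fewer than 6 edits works. Backtracking through the table gives one optimal edit sequence (6 edits):
  jgpdugomzam → gpdugomzam (del j @1)
  gpdugomzam → qpdugomzam (sub g→q @1)
  qpdugomzam → qpugomzam (del d @3)
  qpugomzam → qpubomzam (sub g→b @4)
  qpubomzam → qpubomzm (del a @8)
  qpubomzm → qpubomzb (sub m→b @8)
Edit distance = 6.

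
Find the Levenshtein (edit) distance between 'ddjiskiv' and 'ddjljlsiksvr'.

Let D[i][j] be the edit distance between the first i characters of 'ddjiskiv' and the first j characters of 'ddjljlsiksvr', with D[i][0] = i, D[0][j] = j, and D[i][j] = D[i-1][j-1] if the characters match, else 1 + min(D[i-1][j], D[i][j-1], D[i-1][j-1]). Filling the table (rows: prefixes of 'ddjiskiv', columns: prefixes of 'ddjljlsiksvr'):
     ε  d  d  j  l  j  l  s  i  k  s  v  r
  ε  0  1  2  3  4  5  6  7  8  9 10 11 12
  d  1  0  1  2  3  4  5  6  7  8  9 10 11
  d  2  1  0  1  2  3  4  5  6  7  8  9 10
  j  3  2  1  0  1  2  3  4  5  6  7  8  9
  i  4  3  2  1  1  2  3  4  4  5  6  7  8
  s  5  4  3  2  2  2  3  3  4  5  5  6  7
  k  6  5  4  3  3  3  3  4  4  4  5  6  7
  i  7  6  5  4  4  4  4  4  4  5  5  6  7
  v  8  7  6  5  5  5  5  5  5  5  6  5  6
The bottom-right entry gives D[8][12] = 6, so no sequence of fewer than 6 edits works. Backtracking through the table gives one optimal edit sequence (6 edits):
  ddjiskiv → ddjjiskiv (ins j @3)
  ddjjiskiv → ddjljiskiv (ins l @4)
  ddjljiskiv → ddjljlskiv (sub i→l @6)
  ddjljlskiv → ddjljlsikiv (ins i @8)
  ddjljlsikiv → ddjljlsiksv (sub i→s @10)
  ddjljlsiksv → ddjljlsiksvr (ins r @12)
Edit distance = 6.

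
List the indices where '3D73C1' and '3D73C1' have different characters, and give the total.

Differing positions: none. Hamming distance = 0.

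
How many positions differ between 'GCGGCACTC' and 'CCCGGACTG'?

Differing positions: 1, 3, 5, 9. Hamming distance = 4.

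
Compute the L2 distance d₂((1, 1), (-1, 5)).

√(Σ(x_i - y_i)²) = √((1 - (-1))² + (1 - 5)²)
= √(2² + (-4)²) = √(4 + 16) = √20 ≈ 4.4721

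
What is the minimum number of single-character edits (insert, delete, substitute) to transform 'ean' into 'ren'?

Let D[i][j] be the edit distance between the first i characters of 'ean' and the first j characters of 'ren', with D[i][0] = i, D[0][j] = j, and D[i][j] = D[i-1][j-1] if the characters match, else 1 + min(D[i-1][j], D[i][j-1], D[i-1][j-1]). Filling the table (rows: prefixes of 'ean', columns: prefixes of 'ren'):
     ε  r  e  n
  ε  0  1  2  3
  e  1  1  1  2
  a  2  2  2  2
  n  3  3  3  2
The bottom-right entry gives D[3][3] = 2, so no sequence of fewer than 2 edits works. Backtracking through the table gives one optimal edit sequence (2 edits):
  ean → ran (sub e→r @1)
  ran → ren (sub a→e @2)
Edit distance = 2.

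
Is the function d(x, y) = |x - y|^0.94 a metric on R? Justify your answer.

Yes. With 0 < p = 0.94 ≤ 1, d(x,y) = |x-y|^0.94 is a metric on R. Non-negativity and symmetry are immediate; |x-y|^0.94 = 0 ⟺ |x-y| = 0 ⟺ x = y. For the triangle inequality, the function t ↦ t^0.94 is subadditive on [0,∞) when p ≤ 1, so |x-z|^0.94 ≤ (|x-y| + |y-z|)^0.94 ≤ |x-y|^0.94 + |y-z|^0.94.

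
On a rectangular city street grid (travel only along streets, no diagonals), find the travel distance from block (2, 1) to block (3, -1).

Σ|x_i - y_i| = |2 - 3| + |1 - (-1)| = 1 + 2 = 3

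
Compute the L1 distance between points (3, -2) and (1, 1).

Σ|x_i - y_i| = |3 - 1| + |-2 - 1| = 2 + 3 = 5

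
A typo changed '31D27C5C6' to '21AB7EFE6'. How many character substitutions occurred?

Differing positions: 1, 3, 4, 6, 7, 8. Hamming distance = 6.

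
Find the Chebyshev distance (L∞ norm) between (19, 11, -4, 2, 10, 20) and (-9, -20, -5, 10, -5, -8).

max(|x_i - y_i|) = max(|19 - (-9)|, |11 - (-20)|, |-4 - (-5)|, |2 - 10|, |10 - (-5)|, |20 - (-8)|) = max(28, 31, 1, 8, 15, 28) = 31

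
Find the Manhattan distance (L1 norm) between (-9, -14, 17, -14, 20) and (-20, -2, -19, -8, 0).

Σ|x_i - y_i| = |-9 - (-20)| + |-14 - (-2)| + |17 - (-19)| + |-14 - (-8)| + |20 - 0| = 11 + 12 + 36 + 6 + 20 = 85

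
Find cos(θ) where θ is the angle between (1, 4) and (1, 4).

With u = (1, 4), v = (1, 4):
u·v = 1·1 + 4·4 = 1 + 16 = 17.
|u| = √(1² + 4²) = √17, |v| = √(1² + 4²) = √17, so |u||v| = √(17·17) = √289 = 17.
cos θ = (u·v)/(|u||v|) = 17/17 = 1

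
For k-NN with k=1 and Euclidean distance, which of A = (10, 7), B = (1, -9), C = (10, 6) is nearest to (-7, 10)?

Distances: d(A) ≈ 17.2627, d(B) ≈ 20.6155, d(C) ≈ 17.4642. Nearest: A = (10, 7) with distance 17.2627.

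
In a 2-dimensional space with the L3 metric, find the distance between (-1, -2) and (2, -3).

(Σ|x_i - y_i|^3)^(1/3) = (|-1 - 2|^3 + |-2 - (-3)|^3)^(1/3)
= (3^3 + 1^3)^(1/3) = (27 + 1)^(1/3) = (28)^(1/3) ≈ 3.0366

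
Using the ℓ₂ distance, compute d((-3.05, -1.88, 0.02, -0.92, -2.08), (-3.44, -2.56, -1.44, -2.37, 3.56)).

(Σ|x_i - y_i|^2)^(1/2) = (|-3.05 - (-3.44)|^2 + |-1.88 - (-2.56)|^2 + |0.02 - (-1.44)|^2 + |-0.92 - (-2.37)|^2 + |-2.08 - 3.56|^2)^(1/2)
= (0.39^2 + 0.68^2 + 1.46^2 + 1.45^2 + 5.64^2)^(1/2) = (0.1521 + 0.4624 + 2.1316 + 2.1025 + 31.8096)^(1/2) = (36.6582)^(1/2) ≈ 6.0546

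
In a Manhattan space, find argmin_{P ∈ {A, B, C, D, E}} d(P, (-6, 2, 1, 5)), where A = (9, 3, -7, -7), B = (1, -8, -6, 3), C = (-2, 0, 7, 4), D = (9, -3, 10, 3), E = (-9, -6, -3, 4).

Distances: d(A) = 36, d(B) = 26, d(C) = 13, d(D) = 31, d(E) = 16. Nearest: C = (-2, 0, 7, 4) with distance 13.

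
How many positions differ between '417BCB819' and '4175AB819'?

Differing positions: 4, 5. Hamming distance = 2.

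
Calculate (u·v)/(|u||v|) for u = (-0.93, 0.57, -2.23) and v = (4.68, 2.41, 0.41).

With u = (-0.93, 0.57, -2.23), v = (4.68, 2.41, 0.41):
u·v = (-0.93)·4.68 + 0.57·2.41 + (-2.23)·0.41 = (-4.3524) + 1.3737 + (-0.9143) = -3.893.
|u| = √((-0.93)² + 0.57² + (-2.23)²) = √(0.8649 + 0.3249 + 4.9729) = √6.1627, |v| = √(4.68² + 2.41² + 0.41²) = √(21.9024 + 5.8081 + 0.1681) = √27.8786.
cos θ = (u·v)/(|u||v|) = -3.893/(√6.1627·√27.8786) ≈ -0.297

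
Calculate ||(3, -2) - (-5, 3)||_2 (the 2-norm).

(Σ|x_i - y_i|^2)^(1/2) = (|3 - (-5)|^2 + |-2 - 3|^2)^(1/2)
= (8^2 + 5^2)^(1/2) = (64 + 25)^(1/2) = (89)^(1/2) ≈ 9.434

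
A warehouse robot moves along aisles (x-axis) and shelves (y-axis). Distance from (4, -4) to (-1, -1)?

Σ|x_i - y_i| = |4 - (-1)| + |-4 - (-1)| = 5 + 3 = 8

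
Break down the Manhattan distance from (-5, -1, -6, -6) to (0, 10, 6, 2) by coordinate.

Σ|x_i - y_i| = |-5 - 0| + |-1 - 10| + |-6 - 6| + |-6 - 2| = 5 + 11 + 12 + 8 = 36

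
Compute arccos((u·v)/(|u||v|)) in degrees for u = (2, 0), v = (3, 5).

With u = (2, 0), v = (3, 5):
u·v = 2·3 + 0·5 = 6 + 0 = 6.
|u| = √(2² + 0²) = √4, |v| = √(3² + 5²) = √34, so |u||v| = √(4·34) = √136.
cos θ = (u·v)/(|u||v|) = 6/√136 ≈ 0.514496
θ = arccos(0.514496) ≈ 59.04°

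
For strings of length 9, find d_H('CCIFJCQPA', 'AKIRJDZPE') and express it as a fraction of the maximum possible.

Differing positions: 1, 2, 4, 6, 7, 9. Hamming distance = 6. The maximum possible Hamming distance for length-9 strings is 9, so d_H/9 = 6/9 ≈ 0.6667.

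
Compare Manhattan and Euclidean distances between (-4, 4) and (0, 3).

L1 = |-4 - 0| + |4 - 3| = 4 + 1 = 5
L2 = √(4² + 1²) = √17 ≈ 4.1231
L1 ≥ L2 always (equality iff movement is along one axis); L1 > L2 here.
Ratio L1/L2 = 5/√17 ≈ 1.2127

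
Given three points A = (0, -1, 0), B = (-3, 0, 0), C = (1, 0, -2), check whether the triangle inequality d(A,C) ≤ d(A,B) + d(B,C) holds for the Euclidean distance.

d(A,B) = √(3² + 1² + 0²) = √10 ≈ 3.1623, d(B,C) = √(4² + 0² + 2²) = √20 ≈ 4.4721, d(A,C) = √(1² + 1² + 2²) = √6 ≈ 2.4495.
d(A,C) ≈ 2.4495 ≤ 3.1623 + 4.4721 = 7.6344. Triangle inequality is satisfied.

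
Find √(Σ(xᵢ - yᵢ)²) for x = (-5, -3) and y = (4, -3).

√(Σ(x_i - y_i)²) = √((-5 - 4)² + (-3 - (-3))²)
= √((-9)² + 0²) = √(81 + 0) = √81 = 9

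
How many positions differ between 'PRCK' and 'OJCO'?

Differing positions: 1, 2, 4. Hamming distance = 3.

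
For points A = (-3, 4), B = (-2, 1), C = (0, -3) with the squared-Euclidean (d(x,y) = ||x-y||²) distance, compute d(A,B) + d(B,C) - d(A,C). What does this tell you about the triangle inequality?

d(A,B) = 1² + 3² = 10, d(B,C) = 2² + 4² = 20, d(A,C) = 3² + 7² = 58.
d(A,B) + d(B,C) - d(A,C) = 10 + 20 - 58 = 30 - 58 = -28. This is < 0, so the triangle inequality FAILS for these points (squared-Euclidean is not a metric).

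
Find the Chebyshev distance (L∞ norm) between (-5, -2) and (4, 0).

max(|x_i - y_i|) = max(|-5 - 4|, |-2 - 0|) = max(9, 2) = 9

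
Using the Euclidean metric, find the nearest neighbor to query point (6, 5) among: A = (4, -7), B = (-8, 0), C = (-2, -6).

Distances: d(A) ≈ 12.1655, d(B) ≈ 14.8661, d(C) ≈ 13.6015. Nearest: A = (4, -7) with distance 12.1655.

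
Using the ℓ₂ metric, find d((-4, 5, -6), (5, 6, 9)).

√(Σ(x_i - y_i)²) = √((-4 - 5)² + (5 - 6)² + (-6 - 9)²)
= √((-9)² + (-1)² + (-15)²) = √(81 + 1 + 225) = √307 ≈ 17.5214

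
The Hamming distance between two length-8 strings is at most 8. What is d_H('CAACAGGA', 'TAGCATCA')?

Differing positions: 1, 3, 6, 7. Hamming distance = 4. The maximum possible Hamming distance for length-8 strings is 8, so d_H/8 = 4/8 = 0.5.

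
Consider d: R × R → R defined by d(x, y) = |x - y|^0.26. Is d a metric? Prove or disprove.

Yes. With 0 < p = 0.26 ≤ 1, d(x,y) = |x-y|^0.26 is a metric on R. Non-negativity and symmetry are immediate; |x-y|^0.26 = 0 ⟺ |x-y| = 0 ⟺ x = y. For the triangle inequality, the function t ↦ t^0.26 is subadditive on [0,∞) when p ≤ 1, so |x-z|^0.26 ≤ (|x-y| + |y-z|)^0.26 ≤ |x-y|^0.26 + |y-z|^0.26.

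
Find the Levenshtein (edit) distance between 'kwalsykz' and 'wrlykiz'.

Let D[i][j] be the edit distance between the first i characters of 'kwalsykz' and the first j characters of 'wrlykiz', with D[i][0] = i, D[0][j] = j, and D[i][j] = D[i-1][j-1] if the characters match, else 1 + min(D[i-1][j], D[i][j-1], D[i-1][j-1]). Filling the table (rows: prefixes of 'kwalsykz', columns: prefixes of 'wrlykiz'):
     ε  w  r  l  y  k  i  z
  ε  0  1  2  3  4  5  6  7
  k  1  1  2  3  4  4  5  6
  w  2  1  2  3  4  5  5  6
  a  3  2  2  3  4  5  6  6
  l  4  3  3  2  3  4  5  6
  s  5  4  4  3  3  4  5  6
  y  6  5  5  4  3  4  5  6
  k  7  6  6  5  4  3  4  5
  z  8  7  7  6  5  4  4  4
The bottom-right entry gives D[8][7] = 4, so no sequence of fewer than 4 edits works. Backtracking through the table gives one optimal edit sequence (4 edits):
  kwalsykz → walsykz (del k @1)
  walsykz → wrlsykz (sub a→r @2)
  wrlsykz → wrlykz (del s @4)
  wrlykz → wrlykiz (ins i @6)
Edit distance = 4.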